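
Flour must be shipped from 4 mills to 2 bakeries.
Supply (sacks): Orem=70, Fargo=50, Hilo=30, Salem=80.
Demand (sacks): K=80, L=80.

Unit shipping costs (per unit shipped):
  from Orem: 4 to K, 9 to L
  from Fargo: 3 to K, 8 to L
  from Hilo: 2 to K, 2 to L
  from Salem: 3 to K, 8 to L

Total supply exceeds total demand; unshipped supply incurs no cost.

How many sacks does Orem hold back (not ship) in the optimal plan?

An optimal plan:
  Fargo->L: 50 sacks
  Hilo->L: 30 sacks
  Salem->K: 80 sacks
Total cost = 700.
Orem ships 0 of its 70, leaving 70.

70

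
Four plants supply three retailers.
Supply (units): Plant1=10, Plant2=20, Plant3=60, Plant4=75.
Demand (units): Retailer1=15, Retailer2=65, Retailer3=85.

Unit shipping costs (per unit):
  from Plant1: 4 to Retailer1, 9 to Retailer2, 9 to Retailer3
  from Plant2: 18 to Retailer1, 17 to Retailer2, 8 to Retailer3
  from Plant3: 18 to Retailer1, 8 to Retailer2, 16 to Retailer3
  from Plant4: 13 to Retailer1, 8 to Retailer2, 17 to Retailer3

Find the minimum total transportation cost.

One minimum-cost allocation:
  Plant1->Retailer1: 10 units
  Plant2->Retailer3: 20 units
  Plant3->Retailer3: 60 units
  Plant4->Retailer1: 5 units
  Plant4->Retailer2: 65 units
  Plant4->Retailer3: 5 units
Total cost = 1830.

1830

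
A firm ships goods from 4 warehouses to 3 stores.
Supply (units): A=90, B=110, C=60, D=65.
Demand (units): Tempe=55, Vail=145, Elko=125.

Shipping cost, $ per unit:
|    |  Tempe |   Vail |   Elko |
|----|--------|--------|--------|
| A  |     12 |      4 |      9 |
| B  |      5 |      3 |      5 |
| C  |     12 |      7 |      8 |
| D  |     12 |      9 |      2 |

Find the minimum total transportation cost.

1410

A cheapest plan:
  A to Vail: 90 × $4 = $360
  B to Tempe: 55 × $5 = $275
  B to Vail: 55 × $3 = $165
  C to Elko: 60 × $8 = $480
  D to Elko: 65 × $2 = $130
Total = 360 + 275 + 165 + 480 + 130 = $1410.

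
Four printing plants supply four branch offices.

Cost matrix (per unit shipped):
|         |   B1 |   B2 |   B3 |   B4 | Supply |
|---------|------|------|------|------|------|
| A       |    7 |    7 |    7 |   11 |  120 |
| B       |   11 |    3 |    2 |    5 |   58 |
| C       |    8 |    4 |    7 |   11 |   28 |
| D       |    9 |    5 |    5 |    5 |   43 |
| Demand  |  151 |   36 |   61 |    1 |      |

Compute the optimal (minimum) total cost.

1407

Optimal allocation:
  A→B1: 120 boxes
  B→B3: 58 boxes
  C→B1: 28 boxes
  D→B1: 3 boxes
  D→B2: 36 boxes
  D→B3: 3 boxes
  D→B4: 1 boxes
Total cost = 1407.
(Supply check: A ships 120; B ships 58; C ships 28; D ships 43.)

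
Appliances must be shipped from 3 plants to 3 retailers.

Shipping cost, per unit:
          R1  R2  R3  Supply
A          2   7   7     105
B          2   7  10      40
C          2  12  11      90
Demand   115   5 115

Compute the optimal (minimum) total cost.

An optimal shipping plan:
  A->R3: 105 × 7 = 735
  B->R1: 25 × 2 = 50
  B->R2: 5 × 7 = 35
  B->R3: 10 × 10 = 100
  C->R1: 90 × 2 = 180
Total = 735 + 50 + 35 + 100 + 180 = 1100.
(Supply check: A ships 105; B ships 40; C ships 90.)

1100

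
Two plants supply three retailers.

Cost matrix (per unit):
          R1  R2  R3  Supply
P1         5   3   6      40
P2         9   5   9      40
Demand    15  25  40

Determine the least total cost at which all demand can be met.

An optimal shipping plan:
  P1->R1: 15 × 5 = 75
  P1->R3: 25 × 6 = 150
  P2->R2: 25 × 5 = 125
  P2->R3: 15 × 9 = 135
Total = 75 + 150 + 125 + 135 = 485.

485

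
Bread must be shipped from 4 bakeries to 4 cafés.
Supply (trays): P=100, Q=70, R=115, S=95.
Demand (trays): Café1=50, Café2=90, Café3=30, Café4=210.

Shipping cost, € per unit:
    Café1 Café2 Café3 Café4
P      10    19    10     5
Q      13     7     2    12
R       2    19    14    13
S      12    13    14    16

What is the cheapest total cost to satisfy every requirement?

3155

A cheapest plan:
  P→Café4: 100 × €5 = €500
  Q→Café2: 40 × €7 = €280
  Q→Café3: 30 × €2 = €60
  R→Café1: 50 × €2 = €100
  R→Café4: 65 × €13 = €845
  S→Café2: 50 × €13 = €650
  S→Café4: 45 × €16 = €720
Total = 500 + 280 + 60 + 100 + 845 + 650 + 720 = €3155.
(Supply check: P ships 100; Q ships 70; R ships 115; S ships 95.)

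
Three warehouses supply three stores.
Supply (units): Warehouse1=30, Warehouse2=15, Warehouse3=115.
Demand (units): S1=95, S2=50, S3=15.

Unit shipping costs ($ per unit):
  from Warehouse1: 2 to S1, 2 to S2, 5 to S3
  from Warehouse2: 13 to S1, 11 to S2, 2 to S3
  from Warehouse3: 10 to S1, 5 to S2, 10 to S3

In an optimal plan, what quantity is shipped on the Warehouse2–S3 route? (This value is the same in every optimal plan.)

15

Solving gives:
  Warehouse1→S1: 30 × $2 = $60
  Warehouse2→S3: 15 × $2 = $30
  Warehouse3→S1: 65 × $10 = $650
  Warehouse3→S2: 50 × $5 = $250
Total cost = $990.
So Warehouse2→S3 carries 15 units.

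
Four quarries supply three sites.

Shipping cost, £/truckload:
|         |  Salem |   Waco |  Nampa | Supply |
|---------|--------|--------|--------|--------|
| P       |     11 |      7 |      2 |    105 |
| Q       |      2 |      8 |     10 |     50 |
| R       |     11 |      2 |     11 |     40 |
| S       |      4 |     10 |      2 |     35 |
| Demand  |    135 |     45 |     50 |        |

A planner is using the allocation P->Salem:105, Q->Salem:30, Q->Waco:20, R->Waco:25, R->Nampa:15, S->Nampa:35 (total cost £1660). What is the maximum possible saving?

Current plan cost = 105·11 + 30·2 + 20·8 + 25·2 + 15·11 + 35·2 = £1660.
Optimal plan:
  P to Salem: 50 × £11 = £550
  P to Waco: 5 × £7 = £35
  P to Nampa: 50 × £2 = £100
  Q to Salem: 50 × £2 = £100
  R to Waco: 40 × £2 = £80
  S to Salem: 35 × £4 = £140
Optimal cost = £1005.
Saving = 1660 − 1005 = £655.

655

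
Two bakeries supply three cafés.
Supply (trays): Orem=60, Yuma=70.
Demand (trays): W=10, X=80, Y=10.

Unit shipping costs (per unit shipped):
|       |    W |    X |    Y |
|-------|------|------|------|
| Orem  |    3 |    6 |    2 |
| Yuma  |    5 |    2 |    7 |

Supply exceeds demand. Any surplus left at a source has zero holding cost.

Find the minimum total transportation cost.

250

An optimal shipping plan:
  Orem–W: 10 × 3 = 30
  Orem–X: 10 × 6 = 60
  Orem–Y: 10 × 2 = 20
  Yuma–X: 70 × 2 = 140
Total = 30 + 60 + 20 + 140 = 250.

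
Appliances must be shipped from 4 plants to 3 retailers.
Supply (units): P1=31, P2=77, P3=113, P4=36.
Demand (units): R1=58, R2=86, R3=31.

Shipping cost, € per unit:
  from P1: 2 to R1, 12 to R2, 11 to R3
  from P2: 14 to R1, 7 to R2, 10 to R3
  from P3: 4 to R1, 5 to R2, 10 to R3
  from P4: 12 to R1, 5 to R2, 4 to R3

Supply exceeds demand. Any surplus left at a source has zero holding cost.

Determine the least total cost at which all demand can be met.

A cheapest plan:
  P1–R1: 31 × €2 = €62
  P3–R1: 27 × €4 = €108
  P3–R2: 86 × €5 = €430
  P4–R3: 31 × €4 = €124
Total = 62 + 108 + 430 + 124 = €724.

724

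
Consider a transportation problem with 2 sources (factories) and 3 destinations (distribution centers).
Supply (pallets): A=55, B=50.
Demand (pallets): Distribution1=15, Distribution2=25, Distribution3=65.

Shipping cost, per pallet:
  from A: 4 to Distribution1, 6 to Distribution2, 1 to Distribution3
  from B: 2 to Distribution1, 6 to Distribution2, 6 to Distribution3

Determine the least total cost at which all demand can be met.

295

Optimal allocation:
  A->Distribution3: 55 × 1 = 55
  B->Distribution1: 15 × 2 = 30
  B->Distribution2: 25 × 6 = 150
  B->Distribution3: 10 × 6 = 60
Total = 55 + 30 + 150 + 60 = 295.
(Supply check: A ships 55; B ships 50.)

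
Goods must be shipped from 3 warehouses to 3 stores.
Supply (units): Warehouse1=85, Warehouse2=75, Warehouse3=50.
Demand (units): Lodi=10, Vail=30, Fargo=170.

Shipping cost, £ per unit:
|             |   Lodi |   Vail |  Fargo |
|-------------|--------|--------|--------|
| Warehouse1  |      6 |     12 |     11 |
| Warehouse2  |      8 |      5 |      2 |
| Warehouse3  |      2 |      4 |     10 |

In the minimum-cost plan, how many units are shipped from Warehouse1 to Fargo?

85

Optimal shipments:
  Warehouse1–Fargo: 85 × £11 = £935
  Warehouse2–Fargo: 75 × £2 = £150
  Warehouse3–Lodi: 10 × £2 = £20
  Warehouse3–Vail: 30 × £4 = £120
  Warehouse3–Fargo: 10 × £10 = £100
Total cost = £1325.
So Warehouse1→Fargo carries 85 units.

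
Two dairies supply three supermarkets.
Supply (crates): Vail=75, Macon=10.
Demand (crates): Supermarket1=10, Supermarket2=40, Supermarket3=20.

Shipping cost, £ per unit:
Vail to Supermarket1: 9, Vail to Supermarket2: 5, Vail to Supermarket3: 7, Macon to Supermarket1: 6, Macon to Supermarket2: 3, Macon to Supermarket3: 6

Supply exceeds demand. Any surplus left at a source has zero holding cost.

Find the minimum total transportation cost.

A cheapest plan:
  Vail->Supermarket2: 40 × £5 = £200
  Vail->Supermarket3: 20 × £7 = £140
  Macon->Supermarket1: 10 × £6 = £60
Total = 200 + 140 + 60 = £400.
(Supply check: Vail ships 60; Macon ships 10.)

400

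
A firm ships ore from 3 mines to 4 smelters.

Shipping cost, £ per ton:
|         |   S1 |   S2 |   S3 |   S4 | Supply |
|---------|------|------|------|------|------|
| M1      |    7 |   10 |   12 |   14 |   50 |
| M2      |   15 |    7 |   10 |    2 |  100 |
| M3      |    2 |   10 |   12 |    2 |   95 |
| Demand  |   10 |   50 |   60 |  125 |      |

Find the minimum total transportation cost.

A cheapest plan:
  M1→S3: 50 × £12 = £600
  M2→S2: 50 × £7 = £350
  M2→S3: 10 × £10 = £100
  M2→S4: 40 × £2 = £80
  M3→S1: 10 × £2 = £20
  M3→S4: 85 × £2 = £170
Total = 600 + 350 + 100 + 80 + 20 + 170 = £1320.

1320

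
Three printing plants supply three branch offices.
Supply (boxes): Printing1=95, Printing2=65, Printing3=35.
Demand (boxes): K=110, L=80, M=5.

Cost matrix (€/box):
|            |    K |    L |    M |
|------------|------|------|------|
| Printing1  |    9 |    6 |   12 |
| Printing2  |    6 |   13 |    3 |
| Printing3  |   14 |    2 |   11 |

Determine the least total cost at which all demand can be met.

Optimal allocation:
  Printing1->K: 50 boxes
  Printing1->L: 45 boxes
  Printing2->K: 60 boxes
  Printing2->M: 5 boxes
  Printing3->L: 35 boxes
Total cost = €1165.

1165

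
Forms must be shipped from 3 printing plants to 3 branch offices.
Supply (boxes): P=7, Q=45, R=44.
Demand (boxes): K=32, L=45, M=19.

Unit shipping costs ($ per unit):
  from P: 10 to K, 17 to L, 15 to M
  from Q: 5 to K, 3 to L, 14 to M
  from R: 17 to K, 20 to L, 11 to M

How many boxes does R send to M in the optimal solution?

19

The minimum-cost plan:
  P–K: 7 × $10 = $70
  Q–L: 45 × $3 = $135
  R–K: 25 × $17 = $425
  R–M: 19 × $11 = $209
Total cost = $839.
So R→M carries 19 boxes.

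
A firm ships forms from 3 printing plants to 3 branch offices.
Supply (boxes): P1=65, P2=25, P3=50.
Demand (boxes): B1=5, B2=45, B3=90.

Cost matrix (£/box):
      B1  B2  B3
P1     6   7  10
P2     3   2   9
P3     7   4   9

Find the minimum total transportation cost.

A cheapest plan:
  P1 to B3: 65 × £10 = £650
  P2 to B1: 5 × £3 = £15
  P2 to B2: 20 × £2 = £40
  P3 to B2: 25 × £4 = £100
  P3 to B3: 25 × £9 = £225
Total = 650 + 15 + 40 + 100 + 225 = £1030.
(Supply check: P1 ships 65; P2 ships 25; P3 ships 50.)

1030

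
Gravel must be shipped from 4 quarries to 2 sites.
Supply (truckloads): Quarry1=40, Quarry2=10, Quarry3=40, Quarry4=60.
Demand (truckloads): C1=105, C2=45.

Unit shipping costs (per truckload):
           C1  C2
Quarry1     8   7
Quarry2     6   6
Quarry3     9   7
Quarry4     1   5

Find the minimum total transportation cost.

One minimum-cost allocation:
  Quarry1→C1: 35 truckloads
  Quarry1→C2: 5 truckloads
  Quarry2→C1: 10 truckloads
  Quarry3→C2: 40 truckloads
  Quarry4→C1: 60 truckloads
Total cost = 715.
(Supply check: Quarry1 ships 40; Quarry2 ships 10; Quarry3 ships 40; Quarry4 ships 60.)

715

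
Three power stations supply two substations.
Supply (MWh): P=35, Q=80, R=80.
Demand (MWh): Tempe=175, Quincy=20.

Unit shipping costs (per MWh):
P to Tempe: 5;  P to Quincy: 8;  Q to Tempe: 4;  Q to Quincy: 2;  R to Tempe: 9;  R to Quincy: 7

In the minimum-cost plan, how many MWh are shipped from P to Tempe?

Solving gives:
  P–Tempe: 35 × 5 = 175
  Q–Tempe: 80 × 4 = 320
  R–Tempe: 60 × 9 = 540
  R–Quincy: 20 × 7 = 140
Total cost = 1175.
So P→Tempe carries 35 MWh.

35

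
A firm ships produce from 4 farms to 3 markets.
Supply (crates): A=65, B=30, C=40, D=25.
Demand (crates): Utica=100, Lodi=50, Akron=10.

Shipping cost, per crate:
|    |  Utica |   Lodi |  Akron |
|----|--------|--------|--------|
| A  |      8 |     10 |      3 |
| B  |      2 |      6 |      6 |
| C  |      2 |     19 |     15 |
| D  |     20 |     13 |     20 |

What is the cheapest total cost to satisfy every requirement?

A cheapest plan:
  A–Utica: 30 × 8 = 240
  A–Lodi: 25 × 10 = 250
  A–Akron: 10 × 3 = 30
  B–Utica: 30 × 2 = 60
  C–Utica: 40 × 2 = 80
  D–Lodi: 25 × 13 = 325
Total = 240 + 250 + 30 + 60 + 80 + 325 = 985.

985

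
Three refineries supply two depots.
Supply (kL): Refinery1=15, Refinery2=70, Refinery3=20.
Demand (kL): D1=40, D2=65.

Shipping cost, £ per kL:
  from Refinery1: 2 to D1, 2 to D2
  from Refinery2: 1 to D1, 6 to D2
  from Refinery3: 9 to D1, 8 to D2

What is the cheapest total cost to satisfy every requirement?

An optimal shipping plan:
  Refinery1 to D2: 15 × £2 = £30
  Refinery2 to D1: 40 × £1 = £40
  Refinery2 to D2: 30 × £6 = £180
  Refinery3 to D2: 20 × £8 = £160
Total = 30 + 40 + 180 + 160 = £410.

410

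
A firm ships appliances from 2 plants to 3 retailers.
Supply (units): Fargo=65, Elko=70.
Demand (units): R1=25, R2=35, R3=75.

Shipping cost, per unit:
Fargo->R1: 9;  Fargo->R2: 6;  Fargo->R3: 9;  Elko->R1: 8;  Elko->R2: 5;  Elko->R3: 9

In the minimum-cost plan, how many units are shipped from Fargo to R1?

0

The minimum-cost plan:
  Fargo->R3: 65 × 9 = 585
  Elko->R1: 25 × 8 = 200
  Elko->R2: 35 × 5 = 175
  Elko->R3: 10 × 9 = 90
Total cost = 1050.
The route Fargo→R1 is not used.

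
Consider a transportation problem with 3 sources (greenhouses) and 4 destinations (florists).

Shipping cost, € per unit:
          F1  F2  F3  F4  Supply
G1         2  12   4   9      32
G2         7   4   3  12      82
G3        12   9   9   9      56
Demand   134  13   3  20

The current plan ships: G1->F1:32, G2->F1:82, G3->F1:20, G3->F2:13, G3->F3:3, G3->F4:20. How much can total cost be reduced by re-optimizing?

Current plan cost = 32·2 + 82·7 + 20·12 + 13·9 + 3·9 + 20·9 = €1202.
Optimal plan:
  G1->F1: 32 × €2 = €64
  G2->F1: 66 × €7 = €462
  G2->F2: 13 × €4 = €52
  G2->F3: 3 × €3 = €9
  G3->F1: 36 × €12 = €432
  G3->F4: 20 × €9 = €180
Optimal cost = €1199.
Saving = 1202 − 1199 = €3.

3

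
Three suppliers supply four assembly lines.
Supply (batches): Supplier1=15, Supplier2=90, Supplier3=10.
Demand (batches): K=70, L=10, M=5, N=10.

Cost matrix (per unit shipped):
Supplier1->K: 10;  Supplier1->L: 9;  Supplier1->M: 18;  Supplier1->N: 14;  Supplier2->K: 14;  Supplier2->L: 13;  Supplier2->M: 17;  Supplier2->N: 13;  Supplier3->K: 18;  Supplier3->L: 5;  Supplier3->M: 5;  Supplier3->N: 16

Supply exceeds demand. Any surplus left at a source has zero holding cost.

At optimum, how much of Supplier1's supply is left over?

0

Minimum-cost shipments:
  Supplier1->K: 10 × 10 = 100
  Supplier1->L: 5 × 9 = 45
  Supplier2->K: 60 × 14 = 840
  Supplier2->N: 10 × 13 = 130
  Supplier3->L: 5 × 5 = 25
  Supplier3->M: 5 × 5 = 25
Total cost = 1165.
Supplier1 ships 15 of its 15, leaving 0.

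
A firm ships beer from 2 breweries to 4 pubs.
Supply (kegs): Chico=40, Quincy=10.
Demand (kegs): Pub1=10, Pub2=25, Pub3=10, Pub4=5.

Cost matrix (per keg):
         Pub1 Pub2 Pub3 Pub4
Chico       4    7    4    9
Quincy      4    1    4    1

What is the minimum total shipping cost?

Optimal allocation:
  Chico→Pub1: 10 × 4 = 40
  Chico→Pub2: 20 × 7 = 140
  Chico→Pub3: 10 × 4 = 40
  Quincy→Pub2: 5 × 1 = 5
  Quincy→Pub4: 5 × 1 = 5
Total = 40 + 140 + 40 + 5 + 5 = 230.

230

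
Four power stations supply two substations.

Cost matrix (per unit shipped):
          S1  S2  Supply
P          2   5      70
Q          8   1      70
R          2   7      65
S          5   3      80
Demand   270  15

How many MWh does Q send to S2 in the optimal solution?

The minimum-cost plan:
  P to S1: 70 × 2 = 140
  Q to S1: 55 × 8 = 440
  Q to S2: 15 × 1 = 15
  R to S1: 65 × 2 = 130
  S to S1: 80 × 5 = 400
Total cost = 1125.
So Q→S2 carries 15 MWh.

15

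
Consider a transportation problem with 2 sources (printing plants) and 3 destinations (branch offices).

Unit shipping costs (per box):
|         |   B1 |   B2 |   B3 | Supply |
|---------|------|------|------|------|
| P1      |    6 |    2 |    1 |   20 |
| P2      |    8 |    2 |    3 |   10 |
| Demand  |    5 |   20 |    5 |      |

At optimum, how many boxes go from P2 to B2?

Solving gives:
  P1–B1: 5 × 6 = 30
  P1–B2: 10 × 2 = 20
  P1–B3: 5 × 1 = 5
  P2–B2: 10 × 2 = 20
Total cost = 75.
So P2→B2 carries 10 boxes.

10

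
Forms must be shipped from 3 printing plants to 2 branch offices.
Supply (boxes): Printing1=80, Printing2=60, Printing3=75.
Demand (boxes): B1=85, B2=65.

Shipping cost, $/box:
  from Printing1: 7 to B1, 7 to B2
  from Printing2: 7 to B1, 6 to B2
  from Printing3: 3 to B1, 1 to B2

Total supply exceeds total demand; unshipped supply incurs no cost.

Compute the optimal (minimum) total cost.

One minimum-cost allocation:
  Printing1→B1: 15 × $7 = $105
  Printing2→B1: 60 × $7 = $420
  Printing3→B1: 10 × $3 = $30
  Printing3→B2: 65 × $1 = $65
Total = 105 + 420 + 30 + 65 = $620.

620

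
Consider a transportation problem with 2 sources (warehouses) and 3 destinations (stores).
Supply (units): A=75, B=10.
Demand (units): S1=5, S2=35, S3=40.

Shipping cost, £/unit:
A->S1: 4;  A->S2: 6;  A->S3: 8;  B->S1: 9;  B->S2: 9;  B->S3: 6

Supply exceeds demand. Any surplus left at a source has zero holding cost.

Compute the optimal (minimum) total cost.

530

A cheapest plan:
  A->S1: 5 units
  A->S2: 35 units
  A->S3: 30 units
  B->S3: 10 units
Total cost = £530.
(Supply check: A ships 70; B ships 10.)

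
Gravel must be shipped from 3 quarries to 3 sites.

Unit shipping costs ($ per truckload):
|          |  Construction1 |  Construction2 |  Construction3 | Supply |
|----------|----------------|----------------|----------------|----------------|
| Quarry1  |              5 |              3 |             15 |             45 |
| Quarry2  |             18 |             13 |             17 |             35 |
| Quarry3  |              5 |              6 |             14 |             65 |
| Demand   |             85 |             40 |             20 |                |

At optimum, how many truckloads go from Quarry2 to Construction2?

15

Solving gives:
  Quarry1 to Construction1: 20 × $5 = $100
  Quarry1 to Construction2: 25 × $3 = $75
  Quarry2 to Construction2: 15 × $13 = $195
  Quarry2 to Construction3: 20 × $17 = $340
  Quarry3 to Construction1: 65 × $5 = $325
Total cost = $1035.
So Quarry2→Construction2 carries 15 truckloads.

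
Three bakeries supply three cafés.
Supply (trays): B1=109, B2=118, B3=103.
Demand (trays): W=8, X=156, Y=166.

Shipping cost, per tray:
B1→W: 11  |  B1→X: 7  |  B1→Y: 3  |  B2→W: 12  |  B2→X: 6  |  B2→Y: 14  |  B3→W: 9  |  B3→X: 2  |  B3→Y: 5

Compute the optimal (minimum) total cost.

1460

An optimal shipping plan:
  B1 to Y: 109 trays
  B2 to W: 8 trays
  B2 to X: 110 trays
  B3 to X: 46 trays
  B3 to Y: 57 trays
Total cost = 1460.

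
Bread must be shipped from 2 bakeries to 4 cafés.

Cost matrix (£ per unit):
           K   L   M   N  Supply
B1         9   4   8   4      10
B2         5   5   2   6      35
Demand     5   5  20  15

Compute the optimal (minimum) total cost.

An optimal shipping plan:
  B1→N: 10 trays
  B2→K: 5 trays
  B2→L: 5 trays
  B2→M: 20 trays
  B2→N: 5 trays
Total cost = £160.

160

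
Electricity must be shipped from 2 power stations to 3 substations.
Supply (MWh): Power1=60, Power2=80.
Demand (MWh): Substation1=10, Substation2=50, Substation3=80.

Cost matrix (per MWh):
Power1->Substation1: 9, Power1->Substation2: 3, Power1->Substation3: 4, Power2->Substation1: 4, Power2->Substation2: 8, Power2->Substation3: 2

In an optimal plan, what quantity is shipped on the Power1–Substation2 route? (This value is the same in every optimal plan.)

50

The minimum-cost plan:
  Power1->Substation2: 50 × 3 = 150
  Power1->Substation3: 10 × 4 = 40
  Power2->Substation1: 10 × 4 = 40
  Power2->Substation3: 70 × 2 = 140
Total cost = 370.
So Power1→Substation2 carries 50 MWh.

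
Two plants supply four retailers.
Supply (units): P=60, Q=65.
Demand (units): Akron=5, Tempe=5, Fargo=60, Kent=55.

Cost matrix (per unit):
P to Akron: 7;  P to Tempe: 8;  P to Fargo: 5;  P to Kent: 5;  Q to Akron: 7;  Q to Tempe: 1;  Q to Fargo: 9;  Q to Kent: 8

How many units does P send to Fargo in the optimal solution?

The minimum-cost plan:
  P–Fargo: 60 units
  Q–Akron: 5 units
  Q–Tempe: 5 units
  Q–Kent: 55 units
Total cost = 780.
So P→Fargo carries 60 units.

60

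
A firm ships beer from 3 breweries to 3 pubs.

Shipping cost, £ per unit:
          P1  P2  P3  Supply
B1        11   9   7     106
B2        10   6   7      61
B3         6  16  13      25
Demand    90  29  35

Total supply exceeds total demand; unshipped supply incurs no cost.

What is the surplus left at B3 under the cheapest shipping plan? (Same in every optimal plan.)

Minimum-cost shipments:
  B1->P1: 33 × £11 = £363
  B1->P3: 35 × £7 = £245
  B2->P1: 32 × £10 = £320
  B2->P2: 29 × £6 = £174
  B3->P1: 25 × £6 = £150
Total cost = £1252.
B3 ships 25 of its 25, leaving 0.

0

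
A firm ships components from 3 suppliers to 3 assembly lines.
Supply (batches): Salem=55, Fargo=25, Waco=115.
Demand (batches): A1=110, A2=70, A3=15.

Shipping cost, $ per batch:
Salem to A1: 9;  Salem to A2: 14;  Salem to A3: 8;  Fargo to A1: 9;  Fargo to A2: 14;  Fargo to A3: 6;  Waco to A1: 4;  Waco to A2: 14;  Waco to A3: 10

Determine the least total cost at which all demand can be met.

An optimal shipping plan:
  Salem to A2: 55 × $14 = $770
  Fargo to A2: 10 × $14 = $140
  Fargo to A3: 15 × $6 = $90
  Waco to A1: 110 × $4 = $440
  Waco to A2: 5 × $14 = $70
Total = 770 + 140 + 90 + 440 + 70 = $1510.
(Supply check: Salem ships 55; Fargo ships 25; Waco ships 115.)

1510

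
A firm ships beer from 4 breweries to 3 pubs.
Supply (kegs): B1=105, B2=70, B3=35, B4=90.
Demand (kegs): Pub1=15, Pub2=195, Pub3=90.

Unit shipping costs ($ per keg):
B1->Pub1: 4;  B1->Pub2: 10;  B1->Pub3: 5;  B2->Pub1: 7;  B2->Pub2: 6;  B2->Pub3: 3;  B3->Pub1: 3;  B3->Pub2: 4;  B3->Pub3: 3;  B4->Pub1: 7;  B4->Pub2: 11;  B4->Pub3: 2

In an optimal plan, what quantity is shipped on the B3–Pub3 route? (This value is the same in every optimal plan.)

The minimum-cost plan:
  B1->Pub1: 15 × $4 = $60
  B1->Pub2: 90 × $10 = $900
  B2->Pub2: 70 × $6 = $420
  B3->Pub2: 35 × $4 = $140
  B4->Pub3: 90 × $2 = $180
Total cost = $1700.
The route B3→Pub3 is not used.

0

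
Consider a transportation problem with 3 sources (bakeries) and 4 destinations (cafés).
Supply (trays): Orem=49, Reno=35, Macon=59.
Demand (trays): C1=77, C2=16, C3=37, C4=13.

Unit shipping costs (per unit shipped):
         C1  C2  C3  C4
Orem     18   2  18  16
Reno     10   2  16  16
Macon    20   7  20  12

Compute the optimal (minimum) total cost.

An optimal shipping plan:
  Orem–C2: 16 × 2 = 32
  Orem–C3: 33 × 18 = 594
  Reno–C1: 35 × 10 = 350
  Macon–C1: 42 × 20 = 840
  Macon–C3: 4 × 20 = 80
  Macon–C4: 13 × 12 = 156
Total = 32 + 594 + 350 + 840 + 80 + 156 = 2052.

2052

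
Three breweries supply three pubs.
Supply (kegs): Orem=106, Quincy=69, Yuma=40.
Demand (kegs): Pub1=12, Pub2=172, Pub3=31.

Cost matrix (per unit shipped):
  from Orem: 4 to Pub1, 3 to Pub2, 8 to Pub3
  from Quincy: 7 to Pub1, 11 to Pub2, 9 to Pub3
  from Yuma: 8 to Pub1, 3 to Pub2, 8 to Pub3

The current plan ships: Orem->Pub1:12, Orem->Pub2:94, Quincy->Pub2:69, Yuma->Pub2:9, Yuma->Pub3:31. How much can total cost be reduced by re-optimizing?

277

Current plan cost = 12·4 + 94·3 + 69·11 + 9·3 + 31·8 = 1364.
Optimal plan:
  Orem–Pub2: 106 kegs
  Quincy–Pub1: 12 kegs
  Quincy–Pub2: 26 kegs
  Quincy–Pub3: 31 kegs
  Yuma–Pub2: 40 kegs
Optimal cost = 1087.
Saving = 1364 − 1087 = 277.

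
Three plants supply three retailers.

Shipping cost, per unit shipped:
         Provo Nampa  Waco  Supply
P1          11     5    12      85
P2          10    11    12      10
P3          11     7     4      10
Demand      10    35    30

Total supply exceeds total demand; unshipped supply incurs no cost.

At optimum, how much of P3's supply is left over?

Minimum-cost shipments:
  P1->Nampa: 35 × 5 = 175
  P1->Waco: 20 × 12 = 240
  P2->Provo: 10 × 10 = 100
  P3->Waco: 10 × 4 = 40
Total cost = 555.
P3 ships 10 of its 10, leaving 0.

0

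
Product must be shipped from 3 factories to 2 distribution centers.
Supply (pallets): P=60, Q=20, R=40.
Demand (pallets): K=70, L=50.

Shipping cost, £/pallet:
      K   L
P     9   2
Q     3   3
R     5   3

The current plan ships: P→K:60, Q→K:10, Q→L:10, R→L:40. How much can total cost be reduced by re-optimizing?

Current plan cost = 60·9 + 10·3 + 10·3 + 40·3 = £720.
Optimal plan:
  P to K: 10 pallets
  P to L: 50 pallets
  Q to K: 20 pallets
  R to K: 40 pallets
Optimal cost = £450.
Saving = 720 − 450 = £270.

270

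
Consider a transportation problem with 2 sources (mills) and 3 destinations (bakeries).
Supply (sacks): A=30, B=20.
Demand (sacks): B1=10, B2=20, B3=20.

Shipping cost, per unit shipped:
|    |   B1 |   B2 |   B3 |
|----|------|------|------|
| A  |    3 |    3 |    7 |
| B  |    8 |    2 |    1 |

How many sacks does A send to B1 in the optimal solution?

The minimum-cost plan:
  A to B1: 10 × 3 = 30
  A to B2: 20 × 3 = 60
  B to B3: 20 × 1 = 20
Total cost = 110.
So A→B1 carries 10 sacks.

10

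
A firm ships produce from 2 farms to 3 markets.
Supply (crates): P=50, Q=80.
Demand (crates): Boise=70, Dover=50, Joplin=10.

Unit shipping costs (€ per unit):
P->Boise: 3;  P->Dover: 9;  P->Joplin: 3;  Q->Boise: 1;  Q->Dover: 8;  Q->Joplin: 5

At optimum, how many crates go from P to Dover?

Solving gives:
  P→Dover: 40 × €9 = €360
  P→Joplin: 10 × €3 = €30
  Q→Boise: 70 × €1 = €70
  Q→Dover: 10 × €8 = €80
Total cost = €540.
So P→Dover carries 40 crates.

40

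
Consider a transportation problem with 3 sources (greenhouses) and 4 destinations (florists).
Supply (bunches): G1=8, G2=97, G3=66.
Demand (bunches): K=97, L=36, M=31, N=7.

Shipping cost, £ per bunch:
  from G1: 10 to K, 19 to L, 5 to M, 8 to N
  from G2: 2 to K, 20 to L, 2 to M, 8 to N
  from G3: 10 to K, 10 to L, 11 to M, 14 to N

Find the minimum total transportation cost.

Optimal allocation:
  G1 to M: 1 × £5 = £5
  G1 to N: 7 × £8 = £56
  G2 to K: 67 × £2 = £134
  G2 to M: 30 × £2 = £60
  G3 to K: 30 × £10 = £300
  G3 to L: 36 × £10 = £360
Total = 5 + 56 + 134 + 60 + 300 + 360 = £915.
(Supply check: G1 ships 8; G2 ships 97; G3 ships 66.)

915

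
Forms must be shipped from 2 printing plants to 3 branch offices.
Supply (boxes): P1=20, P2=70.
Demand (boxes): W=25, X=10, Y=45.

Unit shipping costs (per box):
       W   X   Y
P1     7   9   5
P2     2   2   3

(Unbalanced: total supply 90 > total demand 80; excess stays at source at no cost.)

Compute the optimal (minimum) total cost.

Optimal allocation:
  P1->Y: 10 × 5 = 50
  P2->W: 25 × 2 = 50
  P2->X: 10 × 2 = 20
  P2->Y: 35 × 3 = 105
Total = 50 + 50 + 20 + 105 = 225.
(Supply check: P1 ships 10; P2 ships 70.)

225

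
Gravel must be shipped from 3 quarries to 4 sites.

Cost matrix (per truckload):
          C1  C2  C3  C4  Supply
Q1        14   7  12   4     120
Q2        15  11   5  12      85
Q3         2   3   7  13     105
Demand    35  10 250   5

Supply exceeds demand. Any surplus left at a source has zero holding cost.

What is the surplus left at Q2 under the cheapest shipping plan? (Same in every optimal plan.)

Minimum-cost shipments:
  Q1->C2: 10 × 7 = 70
  Q1->C3: 95 × 12 = 1140
  Q1->C4: 5 × 4 = 20
  Q2->C3: 85 × 5 = 425
  Q3->C1: 35 × 2 = 70
  Q3->C3: 70 × 7 = 490
Total cost = 2215.
Q2 ships 85 of its 85, leaving 0.

0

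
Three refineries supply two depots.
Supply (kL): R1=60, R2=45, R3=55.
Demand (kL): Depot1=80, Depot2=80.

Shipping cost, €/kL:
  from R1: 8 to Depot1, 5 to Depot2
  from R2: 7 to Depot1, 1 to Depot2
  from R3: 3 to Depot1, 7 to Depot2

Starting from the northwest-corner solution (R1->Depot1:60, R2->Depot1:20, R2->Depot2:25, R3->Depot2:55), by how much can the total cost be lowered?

445

Current plan cost = 60·8 + 20·7 + 25·1 + 55·7 = €1030.
Optimal plan:
  R1->Depot1: 25 kL
  R1->Depot2: 35 kL
  R2->Depot2: 45 kL
  R3->Depot1: 55 kL
Optimal cost = €585.
Saving = 1030 − 585 = €445.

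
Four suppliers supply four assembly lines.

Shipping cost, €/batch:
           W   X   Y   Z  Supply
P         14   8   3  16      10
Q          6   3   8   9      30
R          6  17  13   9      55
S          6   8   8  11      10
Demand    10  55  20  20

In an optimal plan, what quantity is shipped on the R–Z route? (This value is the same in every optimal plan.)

Optimal shipments:
  P->Y: 10 × €3 = €30
  Q->X: 30 × €3 = €90
  R->W: 10 × €6 = €60
  R->X: 15 × €17 = €255
  R->Y: 10 × €13 = €130
  R->Z: 20 × €9 = €180
  S->X: 10 × €8 = €80
Total cost = €825.
So R→Z carries 20 batches.

20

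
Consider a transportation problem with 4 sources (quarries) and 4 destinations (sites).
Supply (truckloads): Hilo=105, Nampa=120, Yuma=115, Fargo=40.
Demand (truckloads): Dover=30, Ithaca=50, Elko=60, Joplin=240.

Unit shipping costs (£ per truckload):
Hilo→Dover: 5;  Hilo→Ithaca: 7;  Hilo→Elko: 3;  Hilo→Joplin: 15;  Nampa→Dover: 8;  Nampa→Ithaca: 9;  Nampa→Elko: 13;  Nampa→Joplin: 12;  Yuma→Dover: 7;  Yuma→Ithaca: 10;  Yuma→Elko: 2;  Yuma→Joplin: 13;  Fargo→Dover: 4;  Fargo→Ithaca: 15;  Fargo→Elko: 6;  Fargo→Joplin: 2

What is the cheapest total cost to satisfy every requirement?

A cheapest plan:
  Hilo–Dover: 30 × £5 = £150
  Hilo–Ithaca: 50 × £7 = £350
  Hilo–Elko: 25 × £3 = £75
  Nampa–Joplin: 120 × £12 = £1440
  Yuma–Elko: 35 × £2 = £70
  Yuma–Joplin: 80 × £13 = £1040
  Fargo–Joplin: 40 × £2 = £80
Total = 150 + 350 + 75 + 1440 + 70 + 1040 + 80 = £3205.

3205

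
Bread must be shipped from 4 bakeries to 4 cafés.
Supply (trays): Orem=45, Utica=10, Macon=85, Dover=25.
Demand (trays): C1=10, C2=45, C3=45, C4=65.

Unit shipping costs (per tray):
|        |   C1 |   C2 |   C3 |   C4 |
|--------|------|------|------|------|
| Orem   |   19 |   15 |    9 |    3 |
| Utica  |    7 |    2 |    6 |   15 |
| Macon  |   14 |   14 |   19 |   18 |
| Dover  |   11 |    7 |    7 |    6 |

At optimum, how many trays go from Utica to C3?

The minimum-cost plan:
  Orem–C4: 45 × 3 = 135
  Utica–C3: 10 × 6 = 60
  Macon–C1: 10 × 14 = 140
  Macon–C2: 45 × 14 = 630
  Macon–C3: 30 × 19 = 570
  Dover–C3: 5 × 7 = 35
  Dover–C4: 20 × 6 = 120
Total cost = 1690.
So Utica→C3 carries 10 trays.

10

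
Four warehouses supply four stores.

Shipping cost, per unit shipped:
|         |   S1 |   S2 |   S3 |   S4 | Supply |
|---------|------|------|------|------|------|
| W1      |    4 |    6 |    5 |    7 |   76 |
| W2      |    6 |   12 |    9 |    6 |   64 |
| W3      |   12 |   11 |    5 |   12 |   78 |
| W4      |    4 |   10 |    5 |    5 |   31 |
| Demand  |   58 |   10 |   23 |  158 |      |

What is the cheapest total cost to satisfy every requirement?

Optimal allocation:
  W1 to S1: 58 × 4 = 232
  W1 to S4: 18 × 7 = 126
  W2 to S4: 64 × 6 = 384
  W3 to S2: 10 × 11 = 110
  W3 to S3: 23 × 5 = 115
  W3 to S4: 45 × 12 = 540
  W4 to S4: 31 × 5 = 155
Total = 232 + 126 + 384 + 110 + 115 + 540 + 155 = 1662.

1662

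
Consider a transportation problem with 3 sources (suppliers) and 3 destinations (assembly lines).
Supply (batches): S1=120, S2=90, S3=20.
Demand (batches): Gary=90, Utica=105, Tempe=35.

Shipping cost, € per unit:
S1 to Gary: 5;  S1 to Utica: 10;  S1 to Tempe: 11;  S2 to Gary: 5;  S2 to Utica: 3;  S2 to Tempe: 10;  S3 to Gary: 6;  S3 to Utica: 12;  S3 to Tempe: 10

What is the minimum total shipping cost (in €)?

A cheapest plan:
  S1→Gary: 90 batches
  S1→Utica: 15 batches
  S1→Tempe: 15 batches
  S2→Utica: 90 batches
  S3→Tempe: 20 batches
Total cost = €1235.

1235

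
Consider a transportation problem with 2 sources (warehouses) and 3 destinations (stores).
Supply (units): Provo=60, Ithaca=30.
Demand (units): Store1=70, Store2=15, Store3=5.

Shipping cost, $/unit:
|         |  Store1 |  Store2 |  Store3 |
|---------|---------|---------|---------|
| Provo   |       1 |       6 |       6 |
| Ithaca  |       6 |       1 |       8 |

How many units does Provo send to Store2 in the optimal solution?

The minimum-cost plan:
  Provo->Store1: 60 × $1 = $60
  Ithaca->Store1: 10 × $6 = $60
  Ithaca->Store2: 15 × $1 = $15
  Ithaca->Store3: 5 × $8 = $40
Total cost = $175.
The route Provo→Store2 is not used.

0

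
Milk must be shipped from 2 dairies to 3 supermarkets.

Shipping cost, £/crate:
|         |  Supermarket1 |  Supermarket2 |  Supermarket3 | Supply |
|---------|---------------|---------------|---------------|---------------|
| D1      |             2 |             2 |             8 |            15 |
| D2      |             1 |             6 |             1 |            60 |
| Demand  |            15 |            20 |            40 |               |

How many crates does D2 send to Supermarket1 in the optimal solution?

15

The minimum-cost plan:
  D1->Supermarket2: 15 × £2 = £30
  D2->Supermarket1: 15 × £1 = £15
  D2->Supermarket2: 5 × £6 = £30
  D2->Supermarket3: 40 × £1 = £40
Total cost = £115.
So D2→Supermarket1 carries 15 crates.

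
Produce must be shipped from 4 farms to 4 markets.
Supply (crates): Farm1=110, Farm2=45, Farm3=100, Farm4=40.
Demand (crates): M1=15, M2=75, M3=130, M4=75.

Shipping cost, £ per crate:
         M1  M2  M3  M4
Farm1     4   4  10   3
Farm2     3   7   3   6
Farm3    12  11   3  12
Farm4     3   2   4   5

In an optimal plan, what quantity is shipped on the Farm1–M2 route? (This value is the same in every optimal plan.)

35

Optimal shipments:
  Farm1→M2: 35 × £4 = £140
  Farm1→M4: 75 × £3 = £225
  Farm2→M1: 15 × £3 = £45
  Farm2→M3: 30 × £3 = £90
  Farm3→M3: 100 × £3 = £300
  Farm4→M2: 40 × £2 = £80
Total cost = £880.
So Farm1→M2 carries 35 crates.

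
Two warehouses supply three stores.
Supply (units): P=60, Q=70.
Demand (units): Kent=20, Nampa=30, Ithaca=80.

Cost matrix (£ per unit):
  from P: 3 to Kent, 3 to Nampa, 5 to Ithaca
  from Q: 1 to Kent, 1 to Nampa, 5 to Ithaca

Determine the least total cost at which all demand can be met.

An optimal shipping plan:
  P→Ithaca: 60 × £5 = £300
  Q→Kent: 20 × £1 = £20
  Q→Nampa: 30 × £1 = £30
  Q→Ithaca: 20 × £5 = £100
Total = 300 + 20 + 30 + 100 = £450.

450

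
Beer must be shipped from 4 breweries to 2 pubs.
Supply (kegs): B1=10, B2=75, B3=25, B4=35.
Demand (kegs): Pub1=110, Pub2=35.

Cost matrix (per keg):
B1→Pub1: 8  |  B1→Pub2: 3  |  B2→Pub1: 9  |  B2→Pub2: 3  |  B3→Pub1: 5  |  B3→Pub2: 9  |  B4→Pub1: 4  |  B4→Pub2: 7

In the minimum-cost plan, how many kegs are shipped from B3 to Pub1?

The minimum-cost plan:
  B1→Pub1: 10 × 8 = 80
  B2→Pub1: 40 × 9 = 360
  B2→Pub2: 35 × 3 = 105
  B3→Pub1: 25 × 5 = 125
  B4→Pub1: 35 × 4 = 140
Total cost = 810.
So B3→Pub1 carries 25 kegs.

25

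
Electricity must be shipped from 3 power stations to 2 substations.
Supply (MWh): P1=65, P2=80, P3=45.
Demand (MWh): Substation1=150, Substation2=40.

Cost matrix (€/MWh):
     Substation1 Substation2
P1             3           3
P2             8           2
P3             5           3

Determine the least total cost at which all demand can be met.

820

A cheapest plan:
  P1->Substation1: 65 MWh
  P2->Substation1: 40 MWh
  P2->Substation2: 40 MWh
  P3->Substation1: 45 MWh
Total cost = €820.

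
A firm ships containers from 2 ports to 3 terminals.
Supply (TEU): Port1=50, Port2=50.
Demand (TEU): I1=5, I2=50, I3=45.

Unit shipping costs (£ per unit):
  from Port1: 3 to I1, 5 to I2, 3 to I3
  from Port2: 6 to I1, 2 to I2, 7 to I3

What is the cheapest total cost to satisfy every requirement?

250

Optimal allocation:
  Port1 to I1: 5 TEU
  Port1 to I3: 45 TEU
  Port2 to I2: 50 TEU
Total cost = £250.
(Supply check: Port1 ships 50; Port2 ships 50.)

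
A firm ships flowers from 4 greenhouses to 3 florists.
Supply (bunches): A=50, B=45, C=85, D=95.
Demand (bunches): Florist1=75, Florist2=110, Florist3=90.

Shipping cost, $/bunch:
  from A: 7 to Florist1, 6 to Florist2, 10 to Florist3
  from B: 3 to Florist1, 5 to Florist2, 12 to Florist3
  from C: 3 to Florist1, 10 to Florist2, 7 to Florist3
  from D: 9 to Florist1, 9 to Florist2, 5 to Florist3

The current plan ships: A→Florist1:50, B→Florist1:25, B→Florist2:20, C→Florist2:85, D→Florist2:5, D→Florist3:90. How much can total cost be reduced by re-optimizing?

Current plan cost = 50·7 + 25·3 + 20·5 + 85·10 + 5·9 + 90·5 = $1870.
Optimal plan:
  A–Florist2: 50 × $6 = $300
  B–Florist2: 45 × $5 = $225
  C–Florist1: 75 × $3 = $225
  C–Florist2: 10 × $10 = $100
  D–Florist2: 5 × $9 = $45
  D–Florist3: 90 × $5 = $450
Optimal cost = $1345.
Saving = 1870 − 1345 = $525.

525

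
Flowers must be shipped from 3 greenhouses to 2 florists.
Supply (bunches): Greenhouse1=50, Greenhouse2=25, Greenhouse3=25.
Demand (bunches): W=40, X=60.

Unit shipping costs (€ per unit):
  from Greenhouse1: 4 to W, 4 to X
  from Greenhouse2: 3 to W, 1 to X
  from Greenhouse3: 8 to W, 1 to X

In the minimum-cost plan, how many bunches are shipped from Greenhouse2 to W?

0

The minimum-cost plan:
  Greenhouse1->W: 40 bunches
  Greenhouse1->X: 10 bunches
  Greenhouse2->X: 25 bunches
  Greenhouse3->X: 25 bunches
Total cost = €250.
The route Greenhouse2→W is not used.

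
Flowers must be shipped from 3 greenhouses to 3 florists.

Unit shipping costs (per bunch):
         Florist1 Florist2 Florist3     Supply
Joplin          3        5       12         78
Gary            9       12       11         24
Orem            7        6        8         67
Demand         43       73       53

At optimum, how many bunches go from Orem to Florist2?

The minimum-cost plan:
  Joplin to Florist1: 43 × 3 = 129
  Joplin to Florist2: 35 × 5 = 175
  Gary to Florist3: 24 × 11 = 264
  Orem to Florist2: 38 × 6 = 228
  Orem to Florist3: 29 × 8 = 232
Total cost = 1028.
So Orem→Florist2 carries 38 bunches.

38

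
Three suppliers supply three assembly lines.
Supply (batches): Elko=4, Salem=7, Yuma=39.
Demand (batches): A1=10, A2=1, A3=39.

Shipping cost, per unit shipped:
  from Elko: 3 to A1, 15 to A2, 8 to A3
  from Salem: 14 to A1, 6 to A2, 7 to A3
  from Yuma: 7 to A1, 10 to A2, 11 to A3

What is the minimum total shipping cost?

A cheapest plan:
  Elko->A1: 4 × 3 = 12
  Salem->A3: 7 × 7 = 49
  Yuma->A1: 6 × 7 = 42
  Yuma->A2: 1 × 10 = 10
  Yuma->A3: 32 × 11 = 352
Total = 12 + 49 + 42 + 10 + 352 = 465.
(Supply check: Elko ships 4; Salem ships 7; Yuma ships 39.)

465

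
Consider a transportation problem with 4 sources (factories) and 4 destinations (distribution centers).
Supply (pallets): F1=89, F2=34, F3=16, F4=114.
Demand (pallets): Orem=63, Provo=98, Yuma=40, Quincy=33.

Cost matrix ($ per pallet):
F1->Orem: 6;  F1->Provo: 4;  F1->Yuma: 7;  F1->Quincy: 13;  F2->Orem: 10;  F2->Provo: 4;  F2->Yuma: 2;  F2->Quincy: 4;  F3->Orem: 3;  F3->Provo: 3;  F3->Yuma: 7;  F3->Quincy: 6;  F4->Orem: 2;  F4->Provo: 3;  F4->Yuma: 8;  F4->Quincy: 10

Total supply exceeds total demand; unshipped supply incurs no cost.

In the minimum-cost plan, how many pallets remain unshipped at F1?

Minimum-cost shipments:
  F1 to Provo: 47 × $4 = $188
  F1 to Yuma: 23 × $7 = $161
  F2 to Yuma: 17 × $2 = $34
  F2 to Quincy: 17 × $4 = $68
  F3 to Quincy: 16 × $6 = $96
  F4 to Orem: 63 × $2 = $126
  F4 to Provo: 51 × $3 = $153
Total cost = $826.
F1 ships 70 of its 89, leaving 19.

19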